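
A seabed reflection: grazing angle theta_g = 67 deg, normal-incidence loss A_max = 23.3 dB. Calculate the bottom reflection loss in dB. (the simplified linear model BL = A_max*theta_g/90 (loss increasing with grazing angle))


BL = A_max * theta_g / 90 = 23.3 * 67 / 90 = 17.35

17.35 dB


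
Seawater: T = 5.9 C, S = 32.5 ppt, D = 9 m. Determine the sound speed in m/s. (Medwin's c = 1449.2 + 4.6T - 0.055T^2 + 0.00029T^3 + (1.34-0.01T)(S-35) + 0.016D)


1471.43 m/s


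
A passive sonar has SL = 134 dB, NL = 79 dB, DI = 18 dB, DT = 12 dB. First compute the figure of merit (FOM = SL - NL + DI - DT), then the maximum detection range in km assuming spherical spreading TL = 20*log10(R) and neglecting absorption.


Step 1: FOM = SL - NL + DI - DT = 134 - 79 + 18 - 12 = 61 dB
Step 2: at max range FOM = TL = 20*log10(R), so R = 10^(61/20) = 1122.02 m = 1.12 km

1.12 km


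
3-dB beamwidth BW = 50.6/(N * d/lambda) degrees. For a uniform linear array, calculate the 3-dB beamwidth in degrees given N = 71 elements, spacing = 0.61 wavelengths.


BW = 50.6 / (71 * 0.61) = 50.6 / 43.31 = 1.17

1.17 deg


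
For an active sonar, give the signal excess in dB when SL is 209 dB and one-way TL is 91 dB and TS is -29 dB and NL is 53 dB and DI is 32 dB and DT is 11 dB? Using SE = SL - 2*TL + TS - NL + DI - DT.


-34 dB


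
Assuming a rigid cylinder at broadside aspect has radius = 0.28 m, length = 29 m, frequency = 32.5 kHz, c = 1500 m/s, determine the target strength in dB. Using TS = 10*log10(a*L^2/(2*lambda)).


34.07 dB


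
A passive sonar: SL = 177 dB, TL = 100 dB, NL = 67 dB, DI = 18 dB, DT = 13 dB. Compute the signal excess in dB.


SE = SL - TL - NL + DI - DT = 177 - 100 - 67 + 18 - 13 = 15

15 dB


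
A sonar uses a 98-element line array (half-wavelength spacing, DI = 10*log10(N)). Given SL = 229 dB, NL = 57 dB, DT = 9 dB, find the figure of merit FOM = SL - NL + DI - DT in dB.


182.91 dB


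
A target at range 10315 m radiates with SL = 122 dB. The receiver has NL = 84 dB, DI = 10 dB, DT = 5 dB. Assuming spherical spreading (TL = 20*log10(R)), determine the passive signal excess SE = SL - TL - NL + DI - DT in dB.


Step 1: TL = 20*log10(10315) = 80.27 dB
Step 2: SE = 122 - 80.27 - 84 + 10 - 5 = -37.27

-37.27 dB


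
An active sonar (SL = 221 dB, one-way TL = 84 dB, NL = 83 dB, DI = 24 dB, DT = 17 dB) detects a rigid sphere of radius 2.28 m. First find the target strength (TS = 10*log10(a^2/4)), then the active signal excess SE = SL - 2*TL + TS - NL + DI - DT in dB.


Step 1: TS = 10*log10(2.28^2/4) = 1.14 dB
Step 2: SE = SL - 2*TL + TS - NL + DI - DT = 221 - 2*84 + (1.14) - 83 + 24 - 17 = -21.86

-21.86 dB


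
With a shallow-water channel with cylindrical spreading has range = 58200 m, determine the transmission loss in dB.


TL = 10*log10(58200) = 47.65

47.65 dB


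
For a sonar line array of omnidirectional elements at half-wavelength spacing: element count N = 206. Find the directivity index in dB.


DI = 10*log10(206) = 23.14

23.14 dB


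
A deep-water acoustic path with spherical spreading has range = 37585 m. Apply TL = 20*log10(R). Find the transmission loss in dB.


TL = 20*log10(37585) = 91.5

91.5 dB


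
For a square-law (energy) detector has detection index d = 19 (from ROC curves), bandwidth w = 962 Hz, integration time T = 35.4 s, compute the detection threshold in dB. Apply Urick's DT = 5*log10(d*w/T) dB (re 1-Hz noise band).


13.56 dB


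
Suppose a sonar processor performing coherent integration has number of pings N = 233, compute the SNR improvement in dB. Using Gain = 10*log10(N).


Gain = 10*log10(233) = 23.67

23.67 dB


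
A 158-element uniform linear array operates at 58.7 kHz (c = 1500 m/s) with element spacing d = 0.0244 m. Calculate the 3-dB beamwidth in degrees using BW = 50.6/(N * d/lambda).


0.34 deg


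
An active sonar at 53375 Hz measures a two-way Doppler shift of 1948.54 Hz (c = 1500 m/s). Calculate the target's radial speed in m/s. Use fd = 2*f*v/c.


From fd = 2*f*v/c, v = c*fd/(2*f) = 1500 * 1948.54 / (2*53375) = 27.38

27.38 m/s


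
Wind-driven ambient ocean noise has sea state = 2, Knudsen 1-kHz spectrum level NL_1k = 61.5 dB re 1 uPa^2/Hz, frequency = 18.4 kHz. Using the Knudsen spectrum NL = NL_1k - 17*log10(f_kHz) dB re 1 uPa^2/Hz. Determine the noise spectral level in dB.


NL = NL_1k - 17*log10(f_kHz) = 61.5 - 17*log10(18.4) = 61.5 - (21.5) = 40.0

40.0 dB


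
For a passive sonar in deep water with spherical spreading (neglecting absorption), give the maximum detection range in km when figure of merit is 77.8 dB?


At max range FOM = TL, so 20*log10(R) = 77.8
R = 10^(77.8/20) = 7762.47 m = 7.76 km

7.76 km


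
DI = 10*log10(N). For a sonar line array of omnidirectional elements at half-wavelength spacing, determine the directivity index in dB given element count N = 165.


DI = 10*log10(165) = 22.17

22.17 dB


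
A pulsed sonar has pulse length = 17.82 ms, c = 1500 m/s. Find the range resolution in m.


dR = c*tau/2 = 1500 * 17.82e-3 / 2 = 13.365

13.365 m


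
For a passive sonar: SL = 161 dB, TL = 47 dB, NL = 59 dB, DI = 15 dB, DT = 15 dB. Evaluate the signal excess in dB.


55 dB


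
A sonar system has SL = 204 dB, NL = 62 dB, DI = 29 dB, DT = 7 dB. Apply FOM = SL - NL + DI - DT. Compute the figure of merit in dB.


FOM = SL - NL + DI - DT = 204 - 62 + 29 - 7 = 164

164 dB


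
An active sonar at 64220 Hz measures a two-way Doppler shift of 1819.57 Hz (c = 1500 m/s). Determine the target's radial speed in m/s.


From fd = 2*f*v/c, v = c*fd/(2*f) = 1500 * 1819.57 / (2*64220) = 21.25

21.25 m/s


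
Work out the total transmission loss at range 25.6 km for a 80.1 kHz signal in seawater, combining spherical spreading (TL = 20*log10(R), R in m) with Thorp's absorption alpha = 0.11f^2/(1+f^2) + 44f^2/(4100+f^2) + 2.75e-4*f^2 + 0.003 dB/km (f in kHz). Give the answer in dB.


Step 1 (Thorp): alpha = 0.11*6416.01/(1+6416.01) + 44*6416.01/(4100+6416.01) + 2.75e-4*6416.01 + 0.003 = 28.7226 dB/km
Step 2: TL_spread = 20*log10(25600) = 88.16 dB
Step 3: TL_abs = alpha*R = 28.7226 * 25.6 = 735.3 dB
Step 4: TL_total = 88.16 + 735.3 = 823.46

823.46 dB


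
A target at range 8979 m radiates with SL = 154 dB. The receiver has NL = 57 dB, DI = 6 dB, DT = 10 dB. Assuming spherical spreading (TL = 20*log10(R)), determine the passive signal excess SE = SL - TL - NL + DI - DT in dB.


Step 1: TL = 20*log10(8979) = 79.06 dB
Step 2: SE = 154 - 79.06 - 57 + 6 - 10 = 13.94

13.94 dB


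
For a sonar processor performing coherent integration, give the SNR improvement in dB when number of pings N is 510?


27.08 dB


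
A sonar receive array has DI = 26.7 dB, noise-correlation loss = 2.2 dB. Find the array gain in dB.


24.5 dB


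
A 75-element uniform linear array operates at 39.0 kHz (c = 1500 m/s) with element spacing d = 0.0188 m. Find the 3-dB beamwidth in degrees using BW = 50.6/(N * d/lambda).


Step 1: lambda = 1500/39000 = 0.03846 m
Step 2: d/lambda = 0.0188/0.03846 = 0.4888
Step 3: BW = 50.6/(N * d/lambda) = 50.6/(75 * 0.4888) = 1.38

1.38 deg


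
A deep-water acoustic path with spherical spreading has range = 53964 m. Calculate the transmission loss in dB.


TL = 20*log10(53964) = 94.64

94.64 dB


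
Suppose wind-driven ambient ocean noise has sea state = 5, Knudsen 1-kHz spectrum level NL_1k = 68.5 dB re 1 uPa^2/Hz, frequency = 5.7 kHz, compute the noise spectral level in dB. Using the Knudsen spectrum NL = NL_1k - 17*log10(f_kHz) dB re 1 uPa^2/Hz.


NL = NL_1k - 17*log10(f_kHz) = 68.5 - 17*log10(5.7) = 68.5 - (12.85) = 55.65

55.65 dB


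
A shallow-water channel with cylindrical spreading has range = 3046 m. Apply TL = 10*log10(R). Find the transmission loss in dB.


34.84 dB


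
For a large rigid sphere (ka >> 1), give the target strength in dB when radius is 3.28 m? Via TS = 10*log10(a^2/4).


TS = 10*log10(3.28^2 / 4) = 10*log10(2.6896) = 4.3

4.3 dB


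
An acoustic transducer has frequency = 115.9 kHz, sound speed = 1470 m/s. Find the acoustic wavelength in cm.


lambda = c/f = 1470 / 115900 = 0.0127 m = 1.27 cm

1.27 cm


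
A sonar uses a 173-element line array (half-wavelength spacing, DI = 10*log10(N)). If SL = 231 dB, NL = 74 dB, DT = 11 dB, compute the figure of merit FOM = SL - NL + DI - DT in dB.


168.38 dB


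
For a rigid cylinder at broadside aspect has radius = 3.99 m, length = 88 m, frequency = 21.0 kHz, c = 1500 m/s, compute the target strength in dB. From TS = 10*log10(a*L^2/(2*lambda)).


lambda = 1500/21000 = 0.07143 m
TS = 10*log10(3.99*88^2/(2*0.07143)) = 53.35

53.35 dB


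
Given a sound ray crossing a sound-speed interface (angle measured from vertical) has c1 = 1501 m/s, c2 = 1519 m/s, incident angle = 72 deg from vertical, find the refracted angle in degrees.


74.25 deg


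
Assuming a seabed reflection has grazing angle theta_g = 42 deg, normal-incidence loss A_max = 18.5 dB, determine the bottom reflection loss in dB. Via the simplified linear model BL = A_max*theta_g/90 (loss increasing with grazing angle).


BL = A_max * theta_g / 90 = 18.5 * 42 / 90 = 8.63

8.63 dB


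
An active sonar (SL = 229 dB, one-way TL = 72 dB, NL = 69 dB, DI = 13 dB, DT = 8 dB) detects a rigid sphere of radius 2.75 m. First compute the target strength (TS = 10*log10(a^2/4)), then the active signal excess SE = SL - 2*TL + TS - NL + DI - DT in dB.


Step 1: TS = 10*log10(2.75^2/4) = 2.77 dB
Step 2: SE = SL - 2*TL + TS - NL + DI - DT = 229 - 2*72 + (2.77) - 69 + 13 - 8 = 23.77

23.77 dB


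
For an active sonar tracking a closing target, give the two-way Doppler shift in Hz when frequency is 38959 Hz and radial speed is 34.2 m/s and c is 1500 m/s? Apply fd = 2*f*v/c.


1776.53 Hz


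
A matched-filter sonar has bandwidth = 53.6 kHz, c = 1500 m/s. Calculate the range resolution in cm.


dR = c/(2*BW) = 1500 / (2 * 53.6e3) = 0.014 m = 1.4 cm

1.4 cm


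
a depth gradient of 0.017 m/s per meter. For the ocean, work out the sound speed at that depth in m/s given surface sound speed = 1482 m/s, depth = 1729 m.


1511.393 m/s


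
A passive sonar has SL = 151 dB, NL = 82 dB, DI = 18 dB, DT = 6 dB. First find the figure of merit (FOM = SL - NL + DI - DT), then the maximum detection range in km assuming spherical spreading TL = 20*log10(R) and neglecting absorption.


Step 1: FOM = SL - NL + DI - DT = 151 - 82 + 18 - 6 = 81 dB
Step 2: at max range FOM = TL = 20*log10(R), so R = 10^(81/20) = 11220.18 m = 11.22 km

11.22 km


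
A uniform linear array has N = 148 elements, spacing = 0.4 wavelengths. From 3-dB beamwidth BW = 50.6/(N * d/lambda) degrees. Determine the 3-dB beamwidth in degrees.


BW = 50.6 / (148 * 0.4) = 50.6 / 59.2 = 0.85

0.85 deg


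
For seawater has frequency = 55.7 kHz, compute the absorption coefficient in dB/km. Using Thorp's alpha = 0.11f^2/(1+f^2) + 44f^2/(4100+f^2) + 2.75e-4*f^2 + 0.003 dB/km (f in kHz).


19.919 dB/km


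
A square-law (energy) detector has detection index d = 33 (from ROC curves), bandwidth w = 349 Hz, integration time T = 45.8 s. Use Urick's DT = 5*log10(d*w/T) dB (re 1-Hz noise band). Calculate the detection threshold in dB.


DT = 5*log10(d*w/T) = 5*log10(33 * 349 / 45.8) = 5*log10(251.46) = 12.0

12.0 dB


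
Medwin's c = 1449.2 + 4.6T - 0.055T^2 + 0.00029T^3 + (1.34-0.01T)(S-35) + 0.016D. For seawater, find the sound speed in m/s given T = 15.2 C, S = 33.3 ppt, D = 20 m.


c = 1449.2 + 4.6*15.2 - 0.055*15.2^2 + 0.00029*15.2^3 + (1.34 - 0.01*15.2)*(33.3 - 35) + 0.016*20 = 1505.73

1505.73 m/s


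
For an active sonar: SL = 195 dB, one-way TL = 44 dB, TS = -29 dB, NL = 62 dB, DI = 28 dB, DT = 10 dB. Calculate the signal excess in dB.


34 dB


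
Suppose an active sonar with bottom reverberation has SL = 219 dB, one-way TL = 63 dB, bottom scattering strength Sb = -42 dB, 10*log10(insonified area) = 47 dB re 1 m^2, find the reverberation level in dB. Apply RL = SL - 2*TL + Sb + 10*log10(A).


RL = SL - 2*TL + Sb + 10*log10(A) = 219 - 2*63 + (-42) + 47 = 98

98 dB


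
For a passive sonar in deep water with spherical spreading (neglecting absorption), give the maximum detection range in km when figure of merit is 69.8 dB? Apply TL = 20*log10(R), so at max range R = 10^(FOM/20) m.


At max range FOM = TL, so 20*log10(R) = 69.8
R = 10^(69.8/20) = 3090.3 m = 3.09 km

3.09 km


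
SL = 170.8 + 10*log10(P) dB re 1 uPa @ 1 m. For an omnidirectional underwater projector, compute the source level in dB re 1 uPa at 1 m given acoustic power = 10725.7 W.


211.1 dB


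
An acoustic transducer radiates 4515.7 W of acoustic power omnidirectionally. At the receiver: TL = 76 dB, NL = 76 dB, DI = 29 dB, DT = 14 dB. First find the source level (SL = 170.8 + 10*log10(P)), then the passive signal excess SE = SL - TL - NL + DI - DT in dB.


Step 1: SL = 170.8 + 10*log10(4515.7) = 207.35 dB
Step 2: SE = SL - TL - NL + DI - DT = 207.35 - 76 - 76 + 29 - 14 = 70.35

70.35 dB


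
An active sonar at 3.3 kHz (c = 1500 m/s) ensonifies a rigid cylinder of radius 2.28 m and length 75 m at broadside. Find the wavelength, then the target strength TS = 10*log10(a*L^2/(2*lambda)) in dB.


Step 1: lambda = c/f = 1500/3300 = 0.45455 m
Step 2: TS = 10*log10(a*L^2/(2*lambda)) = 10*log10(2.28*75^2/(2*0.45455)) = 41.49

41.49 dB


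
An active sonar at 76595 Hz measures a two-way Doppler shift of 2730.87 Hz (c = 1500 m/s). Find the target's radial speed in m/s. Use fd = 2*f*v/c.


From fd = 2*f*v/c, v = c*fd/(2*f) = 1500 * 2730.87 / (2*76595) = 26.74

26.74 m/s


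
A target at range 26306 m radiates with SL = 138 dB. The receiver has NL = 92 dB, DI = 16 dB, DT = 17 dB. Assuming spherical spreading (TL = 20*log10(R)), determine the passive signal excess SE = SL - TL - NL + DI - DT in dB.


Step 1: TL = 20*log10(26306) = 88.4 dB
Step 2: SE = 138 - 88.4 - 92 + 16 - 17 = -43.4

-43.4 dB


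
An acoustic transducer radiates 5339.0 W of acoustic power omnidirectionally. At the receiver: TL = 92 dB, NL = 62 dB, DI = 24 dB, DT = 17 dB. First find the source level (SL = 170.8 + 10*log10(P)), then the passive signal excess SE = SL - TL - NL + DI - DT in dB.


Step 1: SL = 170.8 + 10*log10(5339.0) = 208.07 dB
Step 2: SE = SL - TL - NL + DI - DT = 208.07 - 92 - 62 + 24 - 17 = 61.07

61.07 dB


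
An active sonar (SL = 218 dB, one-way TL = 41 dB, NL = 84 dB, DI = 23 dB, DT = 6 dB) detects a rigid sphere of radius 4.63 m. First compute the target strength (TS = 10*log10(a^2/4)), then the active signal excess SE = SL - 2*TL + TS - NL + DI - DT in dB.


Step 1: TS = 10*log10(4.63^2/4) = 7.29 dB
Step 2: SE = SL - 2*TL + TS - NL + DI - DT = 218 - 2*41 + (7.29) - 84 + 23 - 6 = 76.29

76.29 dB


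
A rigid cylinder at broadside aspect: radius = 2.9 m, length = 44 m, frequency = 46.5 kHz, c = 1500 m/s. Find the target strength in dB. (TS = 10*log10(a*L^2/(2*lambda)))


lambda = 1500/46500 = 0.03226 m
TS = 10*log10(2.9*44^2/(2*0.03226)) = 49.4

49.4 dB


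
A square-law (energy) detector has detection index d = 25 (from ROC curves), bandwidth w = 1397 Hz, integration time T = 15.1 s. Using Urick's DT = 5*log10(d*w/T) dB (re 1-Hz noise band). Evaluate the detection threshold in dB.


DT = 5*log10(d*w/T) = 5*log10(25 * 1397 / 15.1) = 5*log10(2312.91) = 16.82

16.82 dB


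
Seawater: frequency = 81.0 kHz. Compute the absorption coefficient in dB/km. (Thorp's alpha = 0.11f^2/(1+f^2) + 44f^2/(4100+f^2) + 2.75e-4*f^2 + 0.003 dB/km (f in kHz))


28.996 dB/km


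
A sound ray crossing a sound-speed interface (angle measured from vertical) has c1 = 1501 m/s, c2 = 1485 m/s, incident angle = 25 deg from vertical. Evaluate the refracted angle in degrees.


24.72 deg


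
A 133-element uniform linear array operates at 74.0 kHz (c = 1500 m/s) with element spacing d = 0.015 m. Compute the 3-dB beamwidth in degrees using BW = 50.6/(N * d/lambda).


Step 1: lambda = 1500/74000 = 0.02027 m
Step 2: d/lambda = 0.015/0.02027 = 0.74
Step 3: BW = 50.6/(N * d/lambda) = 50.6/(133 * 0.74) = 0.51

0.51 deg


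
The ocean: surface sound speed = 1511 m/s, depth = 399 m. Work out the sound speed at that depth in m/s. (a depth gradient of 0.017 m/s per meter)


1517.783 m/s


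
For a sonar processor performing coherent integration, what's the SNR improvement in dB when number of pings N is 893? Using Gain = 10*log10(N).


Gain = 10*log10(893) = 29.51

29.51 dB


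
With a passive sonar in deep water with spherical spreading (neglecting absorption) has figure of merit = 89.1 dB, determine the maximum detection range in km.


At max range FOM = TL, so 20*log10(R) = 89.1
R = 10^(89.1/20) = 28510.18 m = 28.51 km

28.51 km


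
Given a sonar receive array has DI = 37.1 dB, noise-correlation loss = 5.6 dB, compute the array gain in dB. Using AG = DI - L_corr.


AG = DI - L_corr = 37.1 - 5.6 = 31.5

31.5 dB


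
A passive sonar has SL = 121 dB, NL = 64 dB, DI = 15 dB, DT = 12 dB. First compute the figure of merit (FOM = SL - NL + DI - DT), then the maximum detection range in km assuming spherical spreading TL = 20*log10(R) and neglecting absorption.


Step 1: FOM = SL - NL + DI - DT = 121 - 64 + 15 - 12 = 60 dB
Step 2: at max range FOM = TL = 20*log10(R), so R = 10^(60/20) = 1000.0 m = 1.0 km

1.0 km


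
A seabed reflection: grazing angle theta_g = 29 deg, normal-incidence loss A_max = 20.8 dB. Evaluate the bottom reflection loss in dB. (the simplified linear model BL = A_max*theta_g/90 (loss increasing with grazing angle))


BL = A_max * theta_g / 90 = 20.8 * 29 / 90 = 6.7

6.7 dB


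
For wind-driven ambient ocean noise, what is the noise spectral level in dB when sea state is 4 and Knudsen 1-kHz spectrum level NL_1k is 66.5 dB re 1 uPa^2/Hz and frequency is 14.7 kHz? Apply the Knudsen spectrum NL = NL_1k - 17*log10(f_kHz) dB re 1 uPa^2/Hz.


NL = NL_1k - 17*log10(f_kHz) = 66.5 - 17*log10(14.7) = 66.5 - (19.84) = 46.66

46.66 dB


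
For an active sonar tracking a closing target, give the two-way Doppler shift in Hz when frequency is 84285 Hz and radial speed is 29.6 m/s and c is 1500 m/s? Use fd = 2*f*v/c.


fd = 2*f*v/c = 2 * 84285 * 29.6 / 1500 = 3326.45

3326.45 Hz


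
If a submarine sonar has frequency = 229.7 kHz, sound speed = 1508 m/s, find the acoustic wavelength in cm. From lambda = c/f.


0.66 cm


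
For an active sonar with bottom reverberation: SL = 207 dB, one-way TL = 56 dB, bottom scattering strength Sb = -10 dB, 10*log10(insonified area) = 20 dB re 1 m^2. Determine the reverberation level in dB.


RL = SL - 2*TL + Sb + 10*log10(A) = 207 - 2*56 + (-10) + 20 = 105

105 dB


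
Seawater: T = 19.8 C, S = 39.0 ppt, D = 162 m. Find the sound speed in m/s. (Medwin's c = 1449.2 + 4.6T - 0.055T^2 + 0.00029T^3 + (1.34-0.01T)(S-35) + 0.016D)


1528.13 m/s


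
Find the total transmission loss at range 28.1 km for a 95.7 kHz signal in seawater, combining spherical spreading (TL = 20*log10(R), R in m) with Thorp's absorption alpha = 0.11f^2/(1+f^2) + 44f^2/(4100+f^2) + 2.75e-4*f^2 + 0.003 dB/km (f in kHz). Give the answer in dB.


Step 1 (Thorp): alpha = 0.11*9158.49/(1+9158.49) + 44*9158.49/(4100+9158.49) + 2.75e-4*9158.49 + 0.003 = 33.0252 dB/km
Step 2: TL_spread = 20*log10(28100) = 88.97 dB
Step 3: TL_abs = alpha*R = 33.0252 * 28.1 = 928.01 dB
Step 4: TL_total = 88.97 + 928.01 = 1016.98

1016.98 dB


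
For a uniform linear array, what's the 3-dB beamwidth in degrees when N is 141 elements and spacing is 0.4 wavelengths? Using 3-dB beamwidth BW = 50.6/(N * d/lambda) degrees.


BW = 50.6 / (141 * 0.4) = 50.6 / 56.4 = 0.9

0.9 deg


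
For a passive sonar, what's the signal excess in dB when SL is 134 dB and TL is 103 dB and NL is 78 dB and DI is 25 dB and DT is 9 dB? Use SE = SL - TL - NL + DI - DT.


SE = SL - TL - NL + DI - DT = 134 - 103 - 78 + 25 - 9 = -31

-31 dB


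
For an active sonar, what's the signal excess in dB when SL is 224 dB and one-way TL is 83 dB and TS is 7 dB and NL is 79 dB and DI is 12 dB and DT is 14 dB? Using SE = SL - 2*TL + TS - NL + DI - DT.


SE = SL - 2*TL + TS - NL + DI - DT = 224 - 2*83 + (7) - 79 + 12 - 14 = -16

-16 dB


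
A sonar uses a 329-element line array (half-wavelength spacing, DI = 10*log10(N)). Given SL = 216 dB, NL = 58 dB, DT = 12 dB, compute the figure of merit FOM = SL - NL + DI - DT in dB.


Step 1: DI = 10*log10(329) = 25.17 dB
Step 2: FOM = SL - NL + DI - DT = 216 - 58 + 25.17 - 12 = 171.17

171.17 dB


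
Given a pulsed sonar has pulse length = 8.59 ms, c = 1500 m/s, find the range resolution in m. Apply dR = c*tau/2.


dR = c*tau/2 = 1500 * 8.59e-3 / 2 = 6.4425

6.4425 m


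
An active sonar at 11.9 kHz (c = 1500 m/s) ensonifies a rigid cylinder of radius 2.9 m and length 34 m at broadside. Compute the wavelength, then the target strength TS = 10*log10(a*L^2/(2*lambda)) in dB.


Step 1: lambda = c/f = 1500/11900 = 0.12605 m
Step 2: TS = 10*log10(a*L^2/(2*lambda)) = 10*log10(2.9*34^2/(2*0.12605)) = 41.24

41.24 dB


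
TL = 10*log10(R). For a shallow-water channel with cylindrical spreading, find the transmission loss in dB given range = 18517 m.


TL = 10*log10(18517) = 42.68

42.68 dB


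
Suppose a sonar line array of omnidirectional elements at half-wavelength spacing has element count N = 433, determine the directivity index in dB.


DI = 10*log10(433) = 26.36

26.36 dB


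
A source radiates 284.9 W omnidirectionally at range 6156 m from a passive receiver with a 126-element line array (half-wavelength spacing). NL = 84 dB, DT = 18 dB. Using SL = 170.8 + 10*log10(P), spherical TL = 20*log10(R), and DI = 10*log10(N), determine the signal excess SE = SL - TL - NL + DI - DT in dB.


Step 1: SL = 170.8 + 10*log10(284.9) = 195.35 dB
Step 2: TL = 20*log10(6156) = 75.79 dB
Step 3: DI = 10*log10(126) = 21.0 dB
Step 4: SE = SL - TL - NL + DI - DT = 195.35 - 75.79 - 84 + 21.0 - 18 = 38.56

38.56 dB


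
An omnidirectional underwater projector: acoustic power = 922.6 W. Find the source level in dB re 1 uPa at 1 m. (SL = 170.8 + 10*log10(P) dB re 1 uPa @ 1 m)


SL = 170.8 + 10*log10(922.6) = 170.8 + 29.65 = 200.45

200.45 dB


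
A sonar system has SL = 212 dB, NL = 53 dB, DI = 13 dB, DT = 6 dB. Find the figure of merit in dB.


FOM = SL - NL + DI - DT = 212 - 53 + 13 - 6 = 166

166 dB


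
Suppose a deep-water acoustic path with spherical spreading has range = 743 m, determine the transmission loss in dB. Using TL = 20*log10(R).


TL = 20*log10(743) = 57.42

57.42 dB


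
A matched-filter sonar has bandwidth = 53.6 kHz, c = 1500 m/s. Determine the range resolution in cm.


1.4 cm


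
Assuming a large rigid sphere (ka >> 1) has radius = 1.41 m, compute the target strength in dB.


TS = 10*log10(1.41^2 / 4) = 10*log10(0.497025) = -3.04

-3.04 dB


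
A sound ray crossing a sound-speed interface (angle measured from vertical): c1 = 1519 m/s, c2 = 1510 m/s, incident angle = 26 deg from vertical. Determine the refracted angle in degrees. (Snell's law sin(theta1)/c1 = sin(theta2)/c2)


sin(theta2) = (c2/c1)*sin(theta1) = (1510/1519)*sin(26 deg) = 0.43577
theta2 = arcsin(0.43577) = 25.83

25.83 deg


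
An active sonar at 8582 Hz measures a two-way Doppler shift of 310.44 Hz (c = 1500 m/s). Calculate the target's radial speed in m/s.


27.13 m/s


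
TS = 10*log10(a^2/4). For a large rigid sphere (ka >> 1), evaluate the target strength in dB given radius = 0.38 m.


TS = 10*log10(0.38^2 / 4) = 10*log10(0.0361) = -14.42

-14.42 dB


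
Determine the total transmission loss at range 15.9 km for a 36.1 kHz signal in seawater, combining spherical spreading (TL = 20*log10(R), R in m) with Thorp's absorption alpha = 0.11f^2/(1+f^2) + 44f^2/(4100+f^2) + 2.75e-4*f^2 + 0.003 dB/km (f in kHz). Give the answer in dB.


260.26 dB


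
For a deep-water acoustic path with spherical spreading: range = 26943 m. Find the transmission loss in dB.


88.61 dB


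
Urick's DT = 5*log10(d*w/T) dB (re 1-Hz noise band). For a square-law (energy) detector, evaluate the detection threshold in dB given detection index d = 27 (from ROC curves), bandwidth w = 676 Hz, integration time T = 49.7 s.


DT = 5*log10(d*w/T) = 5*log10(27 * 676 / 49.7) = 5*log10(367.24) = 12.82

12.82 dB


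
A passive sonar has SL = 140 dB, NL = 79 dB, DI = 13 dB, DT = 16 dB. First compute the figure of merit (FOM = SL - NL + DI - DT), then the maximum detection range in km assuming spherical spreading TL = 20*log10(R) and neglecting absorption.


Step 1: FOM = SL - NL + DI - DT = 140 - 79 + 13 - 16 = 58 dB
Step 2: at max range FOM = TL = 20*log10(R), so R = 10^(58/20) = 794.33 m = 0.79 km

0.79 km


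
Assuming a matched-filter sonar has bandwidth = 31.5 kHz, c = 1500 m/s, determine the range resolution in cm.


2.38 cm


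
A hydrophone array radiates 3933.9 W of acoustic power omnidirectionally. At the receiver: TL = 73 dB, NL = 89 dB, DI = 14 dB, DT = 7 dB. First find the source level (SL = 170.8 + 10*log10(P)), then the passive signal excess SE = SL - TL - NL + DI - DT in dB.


Step 1: SL = 170.8 + 10*log10(3933.9) = 206.75 dB
Step 2: SE = SL - TL - NL + DI - DT = 206.75 - 73 - 89 + 14 - 7 = 51.75

51.75 dB


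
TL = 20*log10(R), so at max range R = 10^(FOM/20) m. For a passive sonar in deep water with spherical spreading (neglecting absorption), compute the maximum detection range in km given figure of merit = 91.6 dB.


At max range FOM = TL, so 20*log10(R) = 91.6
R = 10^(91.6/20) = 38018.94 m = 38.02 km

38.02 km


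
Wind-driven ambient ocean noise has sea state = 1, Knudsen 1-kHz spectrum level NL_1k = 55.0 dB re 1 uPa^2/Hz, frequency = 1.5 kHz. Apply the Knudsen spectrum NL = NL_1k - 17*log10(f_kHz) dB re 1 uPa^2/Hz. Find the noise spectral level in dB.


NL = NL_1k - 17*log10(f_kHz) = 55.0 - 17*log10(1.5) = 55.0 - (2.99) = 52.01

52.01 dB


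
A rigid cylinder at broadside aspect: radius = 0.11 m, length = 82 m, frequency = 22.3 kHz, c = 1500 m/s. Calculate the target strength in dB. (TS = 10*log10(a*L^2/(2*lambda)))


lambda = 1500/22300 = 0.06726 m
TS = 10*log10(0.11*82^2/(2*0.06726)) = 37.4

37.4 dB


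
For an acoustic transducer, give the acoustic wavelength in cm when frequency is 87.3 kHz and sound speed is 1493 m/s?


lambda = c/f = 1493 / 87300 = 0.0171 m = 1.71 cm

1.71 cm


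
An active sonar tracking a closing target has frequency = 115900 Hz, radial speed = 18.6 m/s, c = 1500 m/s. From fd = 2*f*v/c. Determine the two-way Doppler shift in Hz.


2874.32 Hz


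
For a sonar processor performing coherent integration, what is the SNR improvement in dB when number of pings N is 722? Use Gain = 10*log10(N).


Gain = 10*log10(722) = 28.59

28.59 dB


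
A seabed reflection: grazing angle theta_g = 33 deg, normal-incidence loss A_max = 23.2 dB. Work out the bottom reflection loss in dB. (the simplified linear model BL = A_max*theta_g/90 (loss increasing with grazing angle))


BL = A_max * theta_g / 90 = 23.2 * 33 / 90 = 8.51

8.51 dB


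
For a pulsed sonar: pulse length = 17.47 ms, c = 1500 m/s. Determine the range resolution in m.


dR = c*tau/2 = 1500 * 17.47e-3 / 2 = 13.1025

13.1025 m


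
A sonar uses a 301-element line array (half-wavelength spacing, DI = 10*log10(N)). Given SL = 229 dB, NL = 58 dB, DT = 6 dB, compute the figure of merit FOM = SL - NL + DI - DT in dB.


Step 1: DI = 10*log10(301) = 24.79 dB
Step 2: FOM = SL - NL + DI - DT = 229 - 58 + 24.79 - 6 = 189.79

189.79 dB


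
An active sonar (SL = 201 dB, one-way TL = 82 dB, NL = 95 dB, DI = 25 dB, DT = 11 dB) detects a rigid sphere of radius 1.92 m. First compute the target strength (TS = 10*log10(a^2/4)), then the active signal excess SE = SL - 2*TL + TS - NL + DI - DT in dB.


Step 1: TS = 10*log10(1.92^2/4) = -0.35 dB
Step 2: SE = SL - 2*TL + TS - NL + DI - DT = 201 - 2*82 + (-0.35) - 95 + 25 - 11 = -44.35

-44.35 dB


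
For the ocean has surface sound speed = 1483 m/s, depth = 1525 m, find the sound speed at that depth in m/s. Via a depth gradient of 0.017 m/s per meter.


c = 1483 + 0.017 * 1525 = 1508.925

1508.925 m/s


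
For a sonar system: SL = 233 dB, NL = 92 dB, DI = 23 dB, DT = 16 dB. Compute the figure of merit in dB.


FOM = SL - NL + DI - DT = 233 - 92 + 23 - 16 = 148

148 dB


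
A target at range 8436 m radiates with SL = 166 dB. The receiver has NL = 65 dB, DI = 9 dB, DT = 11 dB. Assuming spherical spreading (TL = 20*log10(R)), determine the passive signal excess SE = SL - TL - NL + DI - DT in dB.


20.48 dB


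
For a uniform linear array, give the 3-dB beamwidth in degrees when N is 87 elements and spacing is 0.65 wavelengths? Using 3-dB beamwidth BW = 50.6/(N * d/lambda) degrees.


0.89 deg


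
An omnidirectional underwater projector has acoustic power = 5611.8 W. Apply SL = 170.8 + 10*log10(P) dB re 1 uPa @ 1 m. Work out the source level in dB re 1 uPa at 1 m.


SL = 170.8 + 10*log10(5611.8) = 170.8 + 37.49 = 208.29

208.29 dB


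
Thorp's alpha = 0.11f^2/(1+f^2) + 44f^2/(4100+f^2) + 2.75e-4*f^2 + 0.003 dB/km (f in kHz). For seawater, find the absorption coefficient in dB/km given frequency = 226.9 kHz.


f^2 = 51483.61
alpha = 0.11*51483.61/(1+51483.61) + 44*51483.61/(4100+51483.61) + 2.75e-4*51483.61 + 0.003 = 55.025

55.025 dB/km


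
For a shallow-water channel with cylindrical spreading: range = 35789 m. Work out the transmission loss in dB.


TL = 10*log10(35789) = 45.54

45.54 dB


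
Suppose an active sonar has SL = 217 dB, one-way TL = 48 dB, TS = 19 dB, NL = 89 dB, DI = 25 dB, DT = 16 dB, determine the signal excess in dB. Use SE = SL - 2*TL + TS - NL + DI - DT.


SE = SL - 2*TL + TS - NL + DI - DT = 217 - 2*48 + (19) - 89 + 25 - 16 = 60

60 dB


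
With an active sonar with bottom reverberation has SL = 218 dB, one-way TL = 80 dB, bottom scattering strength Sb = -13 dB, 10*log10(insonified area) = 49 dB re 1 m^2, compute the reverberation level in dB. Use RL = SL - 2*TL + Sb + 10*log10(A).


94 dB


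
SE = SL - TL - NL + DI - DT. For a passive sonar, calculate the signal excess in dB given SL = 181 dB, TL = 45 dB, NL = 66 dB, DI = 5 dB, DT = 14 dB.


SE = SL - TL - NL + DI - DT = 181 - 45 - 66 + 5 - 14 = 61

61 dB


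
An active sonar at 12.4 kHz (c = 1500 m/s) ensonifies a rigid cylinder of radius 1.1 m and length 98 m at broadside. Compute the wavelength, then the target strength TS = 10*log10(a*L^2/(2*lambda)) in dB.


Step 1: lambda = c/f = 1500/12400 = 0.12097 m
Step 2: TS = 10*log10(a*L^2/(2*lambda)) = 10*log10(1.1*98^2/(2*0.12097)) = 46.4

46.4 dB


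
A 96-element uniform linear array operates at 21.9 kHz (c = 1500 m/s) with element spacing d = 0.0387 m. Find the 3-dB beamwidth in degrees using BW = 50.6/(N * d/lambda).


0.93 deg


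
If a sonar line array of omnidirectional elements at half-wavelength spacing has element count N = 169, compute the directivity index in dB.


DI = 10*log10(169) = 22.28

22.28 dB


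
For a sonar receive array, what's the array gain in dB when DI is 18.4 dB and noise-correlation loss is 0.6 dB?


AG = DI - L_corr = 18.4 - 0.6 = 17.8

17.8 dB


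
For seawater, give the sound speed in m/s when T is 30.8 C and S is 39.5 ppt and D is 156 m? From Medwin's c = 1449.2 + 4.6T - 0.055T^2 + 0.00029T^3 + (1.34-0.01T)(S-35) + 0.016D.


c = 1449.2 + 4.6*30.8 - 0.055*30.8^2 + 0.00029*30.8^3 + (1.34 - 0.01*30.8)*(39.5 - 35) + 0.016*156 = 1554.32

1554.32 m/s


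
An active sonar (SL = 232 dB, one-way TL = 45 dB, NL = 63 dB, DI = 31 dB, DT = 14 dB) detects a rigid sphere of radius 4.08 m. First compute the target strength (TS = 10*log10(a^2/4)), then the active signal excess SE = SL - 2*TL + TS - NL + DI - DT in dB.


Step 1: TS = 10*log10(4.08^2/4) = 6.19 dB
Step 2: SE = SL - 2*TL + TS - NL + DI - DT = 232 - 2*45 + (6.19) - 63 + 31 - 14 = 102.19

102.19 dB


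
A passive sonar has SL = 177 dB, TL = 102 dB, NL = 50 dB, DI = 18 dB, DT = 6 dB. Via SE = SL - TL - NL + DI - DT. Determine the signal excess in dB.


37 dB


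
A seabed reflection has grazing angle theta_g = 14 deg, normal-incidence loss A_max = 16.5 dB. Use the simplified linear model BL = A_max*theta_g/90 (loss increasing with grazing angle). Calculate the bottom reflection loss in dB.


BL = A_max * theta_g / 90 = 16.5 * 14 / 90 = 2.57

2.57 dB


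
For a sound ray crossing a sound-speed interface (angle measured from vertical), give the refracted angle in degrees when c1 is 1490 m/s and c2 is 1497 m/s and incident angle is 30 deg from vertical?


30.16 deg


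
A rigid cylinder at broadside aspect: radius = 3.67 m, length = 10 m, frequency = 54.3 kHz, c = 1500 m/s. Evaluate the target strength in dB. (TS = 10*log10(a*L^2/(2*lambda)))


38.22 dB


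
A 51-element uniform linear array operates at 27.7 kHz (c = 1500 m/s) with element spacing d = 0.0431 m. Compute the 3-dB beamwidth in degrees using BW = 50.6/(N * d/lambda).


Step 1: lambda = 1500/27700 = 0.05415 m
Step 2: d/lambda = 0.0431/0.05415 = 0.7959
Step 3: BW = 50.6/(N * d/lambda) = 50.6/(51 * 0.7959) = 1.25

1.25 deg


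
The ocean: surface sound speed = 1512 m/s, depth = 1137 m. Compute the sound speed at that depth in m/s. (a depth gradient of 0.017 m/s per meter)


c = 1512 + 0.017 * 1137 = 1531.329

1531.329 m/s


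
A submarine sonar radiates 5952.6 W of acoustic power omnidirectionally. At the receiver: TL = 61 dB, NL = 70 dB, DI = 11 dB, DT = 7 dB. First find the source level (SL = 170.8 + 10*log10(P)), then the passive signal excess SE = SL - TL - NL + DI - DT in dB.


Step 1: SL = 170.8 + 10*log10(5952.6) = 208.55 dB
Step 2: SE = SL - TL - NL + DI - DT = 208.55 - 61 - 70 + 11 - 7 = 81.55

81.55 dB


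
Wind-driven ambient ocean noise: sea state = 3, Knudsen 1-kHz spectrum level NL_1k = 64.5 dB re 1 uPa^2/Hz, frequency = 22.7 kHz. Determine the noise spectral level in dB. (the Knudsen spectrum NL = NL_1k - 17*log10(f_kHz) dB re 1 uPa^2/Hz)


41.45 dB


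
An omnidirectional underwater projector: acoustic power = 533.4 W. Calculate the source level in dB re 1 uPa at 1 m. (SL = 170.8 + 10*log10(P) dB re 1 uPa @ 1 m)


SL = 170.8 + 10*log10(533.4) = 170.8 + 27.27 = 198.07

198.07 dB


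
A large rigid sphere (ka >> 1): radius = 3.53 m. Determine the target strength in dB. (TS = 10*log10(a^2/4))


TS = 10*log10(3.53^2 / 4) = 10*log10(3.115225) = 4.93

4.93 dB


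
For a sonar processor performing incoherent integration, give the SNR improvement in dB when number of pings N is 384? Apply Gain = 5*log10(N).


12.92 dB


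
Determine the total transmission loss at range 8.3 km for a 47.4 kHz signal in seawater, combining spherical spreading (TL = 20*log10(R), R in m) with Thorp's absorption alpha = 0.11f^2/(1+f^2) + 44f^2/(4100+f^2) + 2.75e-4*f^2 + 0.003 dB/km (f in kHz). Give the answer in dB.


213.73 dB


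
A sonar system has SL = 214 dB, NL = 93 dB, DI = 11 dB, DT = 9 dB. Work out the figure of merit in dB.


123 dB


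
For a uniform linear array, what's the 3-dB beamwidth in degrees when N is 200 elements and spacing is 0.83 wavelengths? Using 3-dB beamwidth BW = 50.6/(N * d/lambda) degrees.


BW = 50.6 / (200 * 0.83) = 50.6 / 166.0 = 0.3

0.3 deg


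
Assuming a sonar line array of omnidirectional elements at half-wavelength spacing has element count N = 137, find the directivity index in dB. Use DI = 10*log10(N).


21.37 dB


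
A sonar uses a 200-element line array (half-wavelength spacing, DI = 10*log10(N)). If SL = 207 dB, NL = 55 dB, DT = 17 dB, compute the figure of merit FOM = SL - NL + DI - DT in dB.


158.01 dB


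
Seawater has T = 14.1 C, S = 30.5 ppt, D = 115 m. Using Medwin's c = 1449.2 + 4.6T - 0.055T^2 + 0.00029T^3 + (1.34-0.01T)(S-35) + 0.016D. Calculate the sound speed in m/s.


1500.38 m/s


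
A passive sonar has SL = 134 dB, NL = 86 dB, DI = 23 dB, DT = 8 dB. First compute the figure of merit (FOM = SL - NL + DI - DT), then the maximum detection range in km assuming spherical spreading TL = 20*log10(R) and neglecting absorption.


Step 1: FOM = SL - NL + DI - DT = 134 - 86 + 23 - 8 = 63 dB
Step 2: at max range FOM = TL = 20*log10(R), so R = 10^(63/20) = 1412.54 m = 1.41 km

1.41 km


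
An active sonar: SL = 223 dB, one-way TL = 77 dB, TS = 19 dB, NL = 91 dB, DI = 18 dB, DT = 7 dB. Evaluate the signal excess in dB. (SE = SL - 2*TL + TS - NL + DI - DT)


SE = SL - 2*TL + TS - NL + DI - DT = 223 - 2*77 + (19) - 91 + 18 - 7 = 8

8 dB


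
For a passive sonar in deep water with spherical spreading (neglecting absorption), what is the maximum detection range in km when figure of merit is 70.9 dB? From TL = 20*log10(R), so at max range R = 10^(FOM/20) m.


At max range FOM = TL, so 20*log10(R) = 70.9
R = 10^(70.9/20) = 3507.52 m = 3.51 km

3.51 km


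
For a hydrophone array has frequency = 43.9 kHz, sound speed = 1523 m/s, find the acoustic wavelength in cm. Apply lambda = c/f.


3.47 cm


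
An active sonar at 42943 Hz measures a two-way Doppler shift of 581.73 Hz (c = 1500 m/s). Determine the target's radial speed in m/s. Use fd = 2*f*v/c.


10.16 m/s


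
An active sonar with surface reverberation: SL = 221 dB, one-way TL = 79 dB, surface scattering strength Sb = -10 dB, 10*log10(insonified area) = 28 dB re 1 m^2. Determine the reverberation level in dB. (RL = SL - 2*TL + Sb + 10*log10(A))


RL = SL - 2*TL + Sb + 10*log10(A) = 221 - 2*79 + (-10) + 28 = 81

81 dB


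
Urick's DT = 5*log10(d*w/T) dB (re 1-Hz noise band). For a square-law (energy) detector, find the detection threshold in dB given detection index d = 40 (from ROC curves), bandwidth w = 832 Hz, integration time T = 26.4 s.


DT = 5*log10(d*w/T) = 5*log10(40 * 832 / 26.4) = 5*log10(1260.61) = 15.5

15.5 dB


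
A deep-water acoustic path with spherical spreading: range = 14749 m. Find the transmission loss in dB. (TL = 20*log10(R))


TL = 20*log10(14749) = 83.38

83.38 dB


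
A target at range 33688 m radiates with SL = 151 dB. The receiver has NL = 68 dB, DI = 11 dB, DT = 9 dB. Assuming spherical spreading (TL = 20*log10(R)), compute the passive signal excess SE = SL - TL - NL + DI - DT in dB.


Step 1: TL = 20*log10(33688) = 90.55 dB
Step 2: SE = 151 - 90.55 - 68 + 11 - 9 = -5.55

-5.55 dB


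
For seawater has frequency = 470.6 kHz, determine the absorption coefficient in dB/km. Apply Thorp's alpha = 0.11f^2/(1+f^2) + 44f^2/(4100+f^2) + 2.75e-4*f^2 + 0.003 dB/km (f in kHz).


f^2 = 221464.36
alpha = 0.11*221464.36/(1+221464.36) + 44*221464.36/(4100+221464.36) + 2.75e-4*221464.36 + 0.003 = 104.216

104.216 dB/km


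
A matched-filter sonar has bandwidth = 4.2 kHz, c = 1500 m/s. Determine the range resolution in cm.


dR = c/(2*BW) = 1500 / (2 * 4.2e3) = 0.1786 m = 17.86 cm

17.86 cm


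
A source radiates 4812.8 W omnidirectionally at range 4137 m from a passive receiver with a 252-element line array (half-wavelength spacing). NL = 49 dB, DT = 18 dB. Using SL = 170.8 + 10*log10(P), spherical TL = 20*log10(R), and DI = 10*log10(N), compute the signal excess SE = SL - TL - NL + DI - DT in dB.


Step 1: SL = 170.8 + 10*log10(4812.8) = 207.62 dB
Step 2: TL = 20*log10(4137) = 72.33 dB
Step 3: DI = 10*log10(252) = 24.01 dB
Step 4: SE = SL - TL - NL + DI - DT = 207.62 - 72.33 - 49 + 24.01 - 18 = 92.3

92.3 dB


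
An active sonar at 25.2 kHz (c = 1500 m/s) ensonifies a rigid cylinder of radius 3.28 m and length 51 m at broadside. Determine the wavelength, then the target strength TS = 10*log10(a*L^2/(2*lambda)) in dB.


Step 1: lambda = c/f = 1500/25200 = 0.05952 m
Step 2: TS = 10*log10(a*L^2/(2*lambda)) = 10*log10(3.28*51^2/(2*0.05952)) = 48.55

48.55 dB


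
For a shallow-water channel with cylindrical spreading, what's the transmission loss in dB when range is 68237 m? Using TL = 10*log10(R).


TL = 10*log10(68237) = 48.34

48.34 dB
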